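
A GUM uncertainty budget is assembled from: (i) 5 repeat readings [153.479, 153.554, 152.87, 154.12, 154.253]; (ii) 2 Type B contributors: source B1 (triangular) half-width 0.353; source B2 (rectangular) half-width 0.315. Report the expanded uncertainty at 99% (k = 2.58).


mean = (153.479 + 153.554 + 152.87 + 154.12 + 154.253) / 5 = 153.6552
s = sqrt(sum((x - mean)^2)/(n-1)) = 0.5548042
u_A = s / sqrt(n) = 0.5548042 / sqrt(5) = 0.24811598
u_B1 = 0.353 / sqrt(6) = 0.14411165
u_B2 = 0.315 / sqrt(3) = 0.18186533
uc = sqrt(0.24811598^2 + 0.14411165^2 + 0.18186533^2) = 0.33971268
U = k * uc = 2.58 * 0.33971268
U = 0.8765

0.8765


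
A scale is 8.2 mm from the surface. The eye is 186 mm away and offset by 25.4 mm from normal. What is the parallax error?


error = h * offset / d
= 8.2 * 25.4 / 186
= 1.1198

1.1198


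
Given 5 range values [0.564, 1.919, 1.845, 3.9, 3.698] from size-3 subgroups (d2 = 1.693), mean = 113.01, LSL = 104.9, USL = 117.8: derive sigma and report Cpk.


R_bar = (0.564 + 1.919 + 1.845 + 3.9 + 3.698) / 5 = 2.3852
sigma = R_bar / d2 = 2.3852 / 1.693 = 1.40886
Cp = (USL - LSL)/(6*sigma) = (117.8 - 104.9)/(6*1.40886) = 1.5261
Cpu = (117.8 - 113.01)/(3*1.40886) = 1.1333
Cpl = (113.01 - 104.9)/(3*1.40886) = 1.9188
Cpk = min(Cpu, Cpl) = 1.1333

1.1333


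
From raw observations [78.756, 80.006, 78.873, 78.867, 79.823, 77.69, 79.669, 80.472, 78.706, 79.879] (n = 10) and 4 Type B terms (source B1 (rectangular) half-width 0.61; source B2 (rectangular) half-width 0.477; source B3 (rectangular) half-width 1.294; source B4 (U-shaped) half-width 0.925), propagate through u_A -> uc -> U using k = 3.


mean = (78.756 + 80.006 + 78.873 + 78.867 + 79.823 + 77.69 + 79.669 + 80.472 + 78.706 + 79.879) / 10 = 79.2741
s = sqrt(sum((x - mean)^2)/(n-1)) = 0.83139327
u_A = s / sqrt(n) = 0.83139327 / sqrt(10) = 0.26290964
u_B1 = 0.61 / sqrt(3) = 0.35218366
u_B2 = 0.477 / sqrt(3) = 0.27539608
u_B3 = 1.294 / sqrt(3) = 0.74709125
u_B4 = 0.925 / sqrt(2) = 0.65407377
uc = sqrt(0.26290964^2 + 0.35218366^2 + 0.27539608^2 + 0.74709125^2 + 0.65407377^2) = 1.120248
U = k * uc = 3 * 1.120248
U = 3.3607

3.3607


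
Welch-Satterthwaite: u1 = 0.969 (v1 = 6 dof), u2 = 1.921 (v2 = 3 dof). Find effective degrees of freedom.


uc = sqrt(u1^2 + u2^2) = sqrt(0.969^2 + 1.921^2) = 2.151558
v_eff = uc^4 / (u1^4/v1 + u2^4/v2)
= 2.151558^4 / (0.969^4/6 + 1.921^4/3)
= 21.42951 / 4.6862342
v_eff = 4.5729

4.5729


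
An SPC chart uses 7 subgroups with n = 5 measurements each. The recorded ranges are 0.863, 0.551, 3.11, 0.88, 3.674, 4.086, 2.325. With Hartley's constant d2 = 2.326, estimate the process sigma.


R_bar = (0.863 + 0.551 + 3.11 + 0.88 + 3.674 + 4.086 + 2.325) / 7
R_bar = 15.489 / 7 = 2.2127143
sigma_hat = R_bar / d2 = 2.2127143 / 2.326 = 0.9513

0.9513


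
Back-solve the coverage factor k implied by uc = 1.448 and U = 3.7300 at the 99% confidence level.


k = U / uc
k = 3.7300 / 1.448
k = 2.576

2.576


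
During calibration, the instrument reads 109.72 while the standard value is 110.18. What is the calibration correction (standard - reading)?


Correction = standard - reading
= 110.18 - 109.72
= 0.4600

0.4600


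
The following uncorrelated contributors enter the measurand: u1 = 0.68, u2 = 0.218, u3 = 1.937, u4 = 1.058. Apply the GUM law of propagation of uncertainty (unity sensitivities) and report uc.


uc = sqrt(0.68^2 + 0.218^2 + 1.937^2 + 1.058^2)
uc = sqrt(5.381257)
uc = 2.3198

2.3198


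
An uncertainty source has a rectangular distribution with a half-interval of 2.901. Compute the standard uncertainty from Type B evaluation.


u_B = half_width / sqrt(3)
u_B = 2.901 / 1.7320508
u_B = 1.6749

1.6749


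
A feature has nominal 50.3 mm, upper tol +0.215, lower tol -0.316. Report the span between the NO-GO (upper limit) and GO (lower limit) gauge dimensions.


GO = nominal - lower_tol (smallest hole = maximum material condition)
GO = 50.3 - 0.316 = 49.984
NO-GO = nominal + upper_tol (largest hole = least material condition)
NO-GO = 50.3 + 0.215 = 50.515
spread = NO-GO - GO = 50.515 - 49.984 = 0.5310

0.5310


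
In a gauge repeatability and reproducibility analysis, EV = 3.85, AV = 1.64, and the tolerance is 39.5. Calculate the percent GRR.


GRR = sqrt(EV^2 + AV^2) = sqrt(3.85^2 + 1.64^2) = 4.1847461
%GRR = GRR / tol * 100 = 4.1847461 / 39.5 * 100
%GRR = 10.5943

10.5943


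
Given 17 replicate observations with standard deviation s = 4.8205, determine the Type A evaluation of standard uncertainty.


u_A = s / sqrt(n)
u_A = 4.8205 / sqrt(17)
u_A = 4.8205 / 4.1231056
u_A = 1.1691

1.1691


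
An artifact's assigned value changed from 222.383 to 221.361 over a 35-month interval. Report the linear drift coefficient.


rate = (v2 - v1) / months
= (221.361 - 222.383) / 35
= -1.0220 / 35
= -0.0292

-0.0292


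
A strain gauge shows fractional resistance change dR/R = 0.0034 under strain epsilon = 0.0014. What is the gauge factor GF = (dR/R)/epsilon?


GF = (dR/R) / epsilon
= 0.0034 / 0.0014
= 2.4286

2.4286


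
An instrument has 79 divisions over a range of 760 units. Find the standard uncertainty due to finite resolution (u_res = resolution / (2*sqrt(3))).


resolution = range / divisions
resolution = 760 / 79 = 9.6202532
u_res = resolution / (2*sqrt(3))
u_res = 9.6202532 / 3.4641016
u_res = 2.7771

2.7771


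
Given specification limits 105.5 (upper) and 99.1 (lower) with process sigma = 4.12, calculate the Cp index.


Cp = (USL - LSL) / (6 * sigma)
= (105.5 - 99.1) / (6 * 4.12)
= 6.4000 / 24.7200
= 0.2589

0.2589


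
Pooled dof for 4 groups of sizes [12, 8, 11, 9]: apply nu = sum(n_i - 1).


nu = sum_i (n_i - 1)
nu = ((12 - 1) + (8 - 1) + (11 - 1) + (9 - 1))
nu = 11 + 7 + 10 + 8
nu = 36

36


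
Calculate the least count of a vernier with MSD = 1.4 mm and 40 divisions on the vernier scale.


LC = MSD / n_div
= 1.4 / 40
= 0.0350

0.0350


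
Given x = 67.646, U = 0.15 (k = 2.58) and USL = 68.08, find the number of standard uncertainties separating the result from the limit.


u = U / k = 0.15 / 2.58 = 0.058139535
margin = |USL - x| = |68.08 - 67.646| = 0.434
z = margin / u = 0.434 / 0.058139535
z = 7.4648

7.4648


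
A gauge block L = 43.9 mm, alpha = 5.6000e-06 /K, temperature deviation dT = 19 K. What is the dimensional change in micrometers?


dL = L * alpha * dT
= 43.9 * 5.6000e-06 * 19
= 0.0046710 mm
dL_um = 0.0046710 * 1000 = 4.6710 um

4.6710


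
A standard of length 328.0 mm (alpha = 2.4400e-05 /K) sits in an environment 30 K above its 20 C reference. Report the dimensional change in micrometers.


dL = L * alpha * dT
= 328.0 * 2.4400e-05 * 30
= 0.2400960 mm
dL_um = 0.2400960 * 1000 = 240.0960 um

240.0960


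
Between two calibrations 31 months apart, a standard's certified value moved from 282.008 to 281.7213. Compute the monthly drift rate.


rate = (v2 - v1) / months
= (281.7213 - 282.008) / 31
= -0.2867 / 31
= -0.0092

-0.0092


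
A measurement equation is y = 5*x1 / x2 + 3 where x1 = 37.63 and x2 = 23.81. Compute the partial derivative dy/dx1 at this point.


y = 5*x1 / x2 + 3
dy/dx1 = 5/x2
Evaluate at x2 = 23.81: c1 = 5 / 23.81
c1 = 0.2100

0.2100


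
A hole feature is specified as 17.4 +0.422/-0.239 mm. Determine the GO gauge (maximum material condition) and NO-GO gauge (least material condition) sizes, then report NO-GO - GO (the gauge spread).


GO = nominal - lower_tol (smallest hole = maximum material condition)
GO = 17.4 - 0.239 = 17.161
NO-GO = nominal + upper_tol (largest hole = least material condition)
NO-GO = 17.4 + 0.422 = 17.822
spread = NO-GO - GO = 17.822 - 17.161 = 0.6610

0.6610


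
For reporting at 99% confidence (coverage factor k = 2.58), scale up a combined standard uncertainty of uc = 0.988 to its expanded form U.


U = k * uc
U = 2.58 * 0.988
U = 2.5490

2.5490


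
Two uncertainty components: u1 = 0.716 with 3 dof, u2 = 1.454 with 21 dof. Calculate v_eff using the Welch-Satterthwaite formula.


uc = sqrt(u1^2 + u2^2) = sqrt(0.716^2 + 1.454^2) = 1.6207319
v_eff = uc^4 / (u1^4/v1 + u2^4/v2)
= 1.6207319^4 / (0.716^4/3 + 1.454^4/21)
= 6.8999306 / 0.30043808
v_eff = 22.9662

22.9662


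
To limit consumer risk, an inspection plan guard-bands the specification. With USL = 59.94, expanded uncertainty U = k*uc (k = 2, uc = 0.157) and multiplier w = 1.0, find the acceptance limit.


U = k * uc = 2 * 0.157 = 0.314
guard band g = w * U = 1.0 * 0.314 = 0.314
AL = USL - g = 59.94 - 0.314
AL = 59.6260

59.6260


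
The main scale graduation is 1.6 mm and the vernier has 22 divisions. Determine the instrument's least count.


LC = MSD / n_div
= 1.6 / 22
= 0.0727

0.0727


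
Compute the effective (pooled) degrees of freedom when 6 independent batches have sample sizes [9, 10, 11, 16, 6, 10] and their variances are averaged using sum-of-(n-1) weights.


nu = sum_i (n_i - 1)
nu = ((9 - 1) + (10 - 1) + (11 - 1) + (16 - 1) + (6 - 1) + (10 - 1))
nu = 8 + 9 + 10 + 15 + 5 + 9
nu = 56

56


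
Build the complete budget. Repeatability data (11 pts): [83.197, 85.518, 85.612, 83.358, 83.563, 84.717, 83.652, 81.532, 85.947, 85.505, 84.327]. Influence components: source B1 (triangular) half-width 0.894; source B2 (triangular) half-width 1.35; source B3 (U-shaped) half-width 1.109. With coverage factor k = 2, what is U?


mean = (83.197 + 85.518 + 85.612 + 83.358 + 83.563 + 84.717 + 83.652 + 81.532 + 85.947 + 85.505 + 84.327) / 11 = 84.26618182
s = sqrt(sum((x - mean)^2)/(n-1)) = 1.3513108
u_A = s / sqrt(n) = 1.3513108 / sqrt(11) = 0.40743554
u_B1 = 0.894 / sqrt(6) = 0.36497397
u_B2 = 1.35 / sqrt(6) = 0.55113519
u_B3 = 1.109 / sqrt(2) = 0.78418142
uc = sqrt(0.40743554^2 + 0.36497397^2 + 0.55113519^2 + 0.78418142^2) = 1.1035852
U = k * uc = 2 * 1.1035852
U = 2.2072

2.2072


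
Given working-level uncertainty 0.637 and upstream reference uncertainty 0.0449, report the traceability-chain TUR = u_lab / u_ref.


TUR = u_lab / u_ref
= 0.637 / 0.0449
= 14.1871

14.1871


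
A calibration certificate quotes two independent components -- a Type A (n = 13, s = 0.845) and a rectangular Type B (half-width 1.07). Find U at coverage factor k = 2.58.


u_A = s / sqrt(n) = 0.845 / sqrt(13) = 0.23436083
u_B = half_width / sqrt(3) = 1.07 / sqrt(3) = 0.61776479
uc = sqrt(u_A^2 + u_B^2) = sqrt(0.23436083^2 + 0.61776479^2) = 0.66072561
U = k * uc = 2.58 * 0.66072561
U = 1.7047

1.7047


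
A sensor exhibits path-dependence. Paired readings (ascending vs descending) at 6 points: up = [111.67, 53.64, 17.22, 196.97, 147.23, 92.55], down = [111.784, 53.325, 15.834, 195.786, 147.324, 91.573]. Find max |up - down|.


|111.67 - 111.784| = 0.1140
|53.64 - 53.325| = 0.3150
|17.22 - 15.834| = 1.3860
|196.97 - 195.786| = 1.1840
|147.23 - 147.324| = 0.0940
|92.55 - 91.573| = 0.9770
hysteresis = max(diffs) = 1.3860

1.3860


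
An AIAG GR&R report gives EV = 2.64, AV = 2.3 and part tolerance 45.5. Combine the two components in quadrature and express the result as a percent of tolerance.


GRR = sqrt(EV^2 + AV^2) = sqrt(2.64^2 + 2.3^2) = 3.5013712
%GRR = GRR / tol * 100 = 3.5013712 / 45.5 * 100
%GRR = 7.6953

7.6953


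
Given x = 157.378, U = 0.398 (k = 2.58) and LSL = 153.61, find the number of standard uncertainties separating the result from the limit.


u = U / k = 0.398 / 2.58 = 0.15426357
margin = |LSL - x| = |153.61 - 157.378| = 3.768
z = margin / u = 3.768 / 0.15426357
z = 24.4257

24.4257


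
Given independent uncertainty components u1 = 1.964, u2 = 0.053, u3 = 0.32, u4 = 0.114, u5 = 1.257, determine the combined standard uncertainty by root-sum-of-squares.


uc = sqrt(1.964^2 + 0.053^2 + 0.32^2 + 0.114^2 + 1.257^2)
uc = sqrt(5.55555)
uc = 2.3570

2.3570


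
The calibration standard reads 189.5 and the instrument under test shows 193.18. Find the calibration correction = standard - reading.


Correction = standard - reading
= 189.5 - 193.18
= -3.6800

-3.6800


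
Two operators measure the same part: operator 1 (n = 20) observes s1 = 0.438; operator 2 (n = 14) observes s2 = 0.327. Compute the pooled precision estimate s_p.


s_p = sqrt(((n1-1)*s1^2 + (n2-1)*s2^2) / (n1+n2-2))
numerator = (20-1)*0.438^2 + (14-1)*0.327^2 = 3.645036 + 1.390077 = 5.035113
denominator = 20 + 14 - 2 = 32
s_p^2 = 5.035113 / 32 = 0.15734728
s_p = sqrt(0.15734728) = 0.3967

0.3967


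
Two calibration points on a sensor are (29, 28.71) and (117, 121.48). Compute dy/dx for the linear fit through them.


slope = (y2 - y1) / (x2 - x1)
= (121.48 - 28.71) / (117 - 29)
= 92.7700 / 88
= 1.0542

1.0542


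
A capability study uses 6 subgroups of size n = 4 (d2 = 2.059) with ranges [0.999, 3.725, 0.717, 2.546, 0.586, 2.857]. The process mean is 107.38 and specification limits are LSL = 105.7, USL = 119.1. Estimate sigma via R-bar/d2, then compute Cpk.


R_bar = (0.999 + 3.725 + 0.717 + 2.546 + 0.586 + 2.857) / 6 = 1.905
sigma = R_bar / d2 = 1.905 / 2.059 = 0.92520641
Cp = (USL - LSL)/(6*sigma) = (119.1 - 105.7)/(6*0.92520641) = 2.4139
Cpu = (119.1 - 107.38)/(3*0.92520641) = 4.2225
Cpl = (107.38 - 105.7)/(3*0.92520641) = 0.6053
Cpk = min(Cpu, Cpl) = 0.6053

0.6053


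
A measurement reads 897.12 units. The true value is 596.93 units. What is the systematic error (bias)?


Systematic error = measured - true
= 897.12 - 596.93
= 300.1900

300.1900


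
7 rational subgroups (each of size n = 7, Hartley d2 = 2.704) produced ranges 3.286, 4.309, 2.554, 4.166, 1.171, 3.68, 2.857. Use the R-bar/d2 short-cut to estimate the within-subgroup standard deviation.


R_bar = (3.286 + 4.309 + 2.554 + 4.166 + 1.171 + 3.68 + 2.857) / 7
R_bar = 22.023 / 7 = 3.1461429
sigma_hat = R_bar / d2 = 3.1461429 / 2.704 = 1.1635

1.1635


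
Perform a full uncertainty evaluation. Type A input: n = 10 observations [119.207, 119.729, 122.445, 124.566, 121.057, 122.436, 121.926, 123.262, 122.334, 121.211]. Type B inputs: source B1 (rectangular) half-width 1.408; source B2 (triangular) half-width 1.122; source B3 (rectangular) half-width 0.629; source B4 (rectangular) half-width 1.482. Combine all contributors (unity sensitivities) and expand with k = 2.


mean = (119.207 + 119.729 + 122.445 + 124.566 + 121.057 + 122.436 + 121.926 + 123.262 + 122.334 + 121.211) / 10 = 121.8173
s = sqrt(sum((x - mean)^2)/(n-1)) = 1.5922877
u_A = s / sqrt(n) = 1.5922877 / sqrt(10) = 0.50352558
u_B1 = 1.408 / sqrt(3) = 0.81290918
u_B2 = 1.122 / sqrt(6) = 0.45805458
u_B3 = 0.629 / sqrt(3) = 0.36315332
u_B4 = 1.482 / sqrt(3) = 0.8556331
uc = sqrt(0.50352558^2 + 0.81290918^2 + 0.45805458^2 + 0.36315332^2 + 0.8556331^2) = 1.4100219
U = k * uc = 2 * 1.4100219
U = 2.8200

2.8200


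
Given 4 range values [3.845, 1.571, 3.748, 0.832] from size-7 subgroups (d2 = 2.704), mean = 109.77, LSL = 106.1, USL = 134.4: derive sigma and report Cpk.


R_bar = (3.845 + 1.571 + 3.748 + 0.832) / 4 = 2.499
sigma = R_bar / d2 = 2.499 / 2.704 = 0.92418639
Cp = (USL - LSL)/(6*sigma) = (134.4 - 106.1)/(6*0.92418639) = 5.1036
Cpu = (134.4 - 109.77)/(3*0.92418639) = 8.8835
Cpl = (109.77 - 106.1)/(3*0.92418639) = 1.3237
Cpk = min(Cpu, Cpl) = 1.3237

1.3237


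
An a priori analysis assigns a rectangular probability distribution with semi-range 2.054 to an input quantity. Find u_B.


u_B = half_width / sqrt(3)
u_B = 2.054 / 1.7320508
u_B = 1.1859

1.1859


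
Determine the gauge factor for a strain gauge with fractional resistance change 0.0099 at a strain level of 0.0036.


GF = (dR/R) / epsilon
= 0.0099 / 0.0036
= 2.7500

2.7500


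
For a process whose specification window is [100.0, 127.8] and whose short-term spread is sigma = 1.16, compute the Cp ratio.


Cp = (USL - LSL) / (6 * sigma)
= (127.8 - 100.0) / (6 * 1.16)
= 27.8000 / 6.9600
= 3.9943

3.9943


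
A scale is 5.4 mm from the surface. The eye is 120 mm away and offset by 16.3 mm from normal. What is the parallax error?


error = h * offset / d
= 5.4 * 16.3 / 120
= 0.7335

0.7335


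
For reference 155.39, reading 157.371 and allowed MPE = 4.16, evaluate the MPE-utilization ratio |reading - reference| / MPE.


e = indication - reference = 157.371 - 155.39 = 1.9810
|e| = 1.9810
ratio = |e| / MPE = 1.9810 / 4.16
ratio = 0.4762

0.4762


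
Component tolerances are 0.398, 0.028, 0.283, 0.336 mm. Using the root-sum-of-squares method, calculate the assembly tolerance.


RSS = sqrt(0.398^2 + 0.028^2 + 0.283^2 + 0.336^2)
= sqrt(0.352173)
= 0.5934

0.5934


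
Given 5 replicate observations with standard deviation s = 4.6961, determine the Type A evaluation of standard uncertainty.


u_A = s / sqrt(n)
u_A = 4.6961 / sqrt(5)
u_A = 4.6961 / 2.236068
u_A = 2.1002

2.1002


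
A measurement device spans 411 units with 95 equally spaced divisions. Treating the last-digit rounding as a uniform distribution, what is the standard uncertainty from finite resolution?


resolution = range / divisions
resolution = 411 / 95 = 4.3263158
u_res = resolution / (2*sqrt(3))
u_res = 4.3263158 / 3.4641016
u_res = 1.2489

1.2489


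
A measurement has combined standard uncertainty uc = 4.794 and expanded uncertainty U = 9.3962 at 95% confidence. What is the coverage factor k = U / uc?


k = U / uc
k = 9.3962 / 4.794
k = 1.96

1.96


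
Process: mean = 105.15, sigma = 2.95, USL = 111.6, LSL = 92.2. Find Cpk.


Cpu = (USL - mean) / (3*sigma) = (111.6 - 105.15) / (3*2.95) = 0.7288
Cpl = (mean - LSL) / (3*sigma) = (105.15 - 92.2) / (3*2.95) = 1.4633
Cpk = min(Cpu, Cpl) = 0.7288

0.7288


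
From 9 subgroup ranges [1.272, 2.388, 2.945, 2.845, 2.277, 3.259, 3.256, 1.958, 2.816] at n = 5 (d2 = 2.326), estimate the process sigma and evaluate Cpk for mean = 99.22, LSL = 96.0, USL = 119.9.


R_bar = (1.272 + 2.388 + 2.945 + 2.845 + 2.277 + 3.259 + 3.256 + 1.958 + 2.816) / 9 = 2.5573333
sigma = R_bar / d2 = 2.5573333 / 2.326 = 1.0994554
Cp = (USL - LSL)/(6*sigma) = (119.9 - 96.0)/(6*1.0994554) = 3.6230
Cpu = (119.9 - 99.22)/(3*1.0994554) = 6.2698
Cpl = (99.22 - 96.0)/(3*1.0994554) = 0.9762
Cpk = min(Cpu, Cpl) = 0.9762

0.9762


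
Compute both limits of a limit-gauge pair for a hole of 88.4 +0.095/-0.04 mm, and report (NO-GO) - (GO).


GO = nominal - lower_tol (smallest hole = maximum material condition)
GO = 88.4 - 0.04 = 88.36
NO-GO = nominal + upper_tol (largest hole = least material condition)
NO-GO = 88.4 + 0.095 = 88.495
spread = NO-GO - GO = 88.495 - 88.36 = 0.1350

0.1350


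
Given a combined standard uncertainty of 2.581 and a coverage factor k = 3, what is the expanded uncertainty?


U = k * uc
U = 3 * 2.581
U = 7.7430

7.7430


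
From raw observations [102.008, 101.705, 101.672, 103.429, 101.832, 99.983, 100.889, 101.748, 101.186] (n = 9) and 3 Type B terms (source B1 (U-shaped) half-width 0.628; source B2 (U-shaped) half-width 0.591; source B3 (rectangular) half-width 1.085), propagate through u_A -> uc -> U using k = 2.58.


mean = (102.008 + 101.705 + 101.672 + 103.429 + 101.832 + 99.983 + 100.889 + 101.748 + 101.186) / 9 = 101.6057778
s = sqrt(sum((x - mean)^2)/(n-1)) = 0.9283687
u_A = s / sqrt(n) = 0.9283687 / sqrt(9) = 0.30945623
u_B1 = 0.628 / sqrt(2) = 0.44406306
u_B2 = 0.591 / sqrt(2) = 0.41790011
u_B3 = 1.085 / sqrt(3) = 0.62642504
uc = sqrt(0.30945623^2 + 0.44406306^2 + 0.41790011^2 + 0.62642504^2) = 0.927364
U = k * uc = 2.58 * 0.927364
U = 2.3926

2.3926


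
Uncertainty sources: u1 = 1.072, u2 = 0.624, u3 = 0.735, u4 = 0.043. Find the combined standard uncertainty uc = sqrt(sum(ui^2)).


uc = sqrt(1.072^2 + 0.624^2 + 0.735^2 + 0.043^2)
uc = sqrt(2.080634)
uc = 1.4424

1.4424


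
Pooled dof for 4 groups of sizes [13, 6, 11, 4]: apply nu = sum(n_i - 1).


nu = sum_i (n_i - 1)
nu = ((13 - 1) + (6 - 1) + (11 - 1) + (4 - 1))
nu = 12 + 5 + 10 + 3
nu = 30

30


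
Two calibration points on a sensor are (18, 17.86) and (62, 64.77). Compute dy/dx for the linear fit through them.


slope = (y2 - y1) / (x2 - x1)
= (64.77 - 17.86) / (62 - 18)
= 46.9100 / 44
= 1.0661

1.0661


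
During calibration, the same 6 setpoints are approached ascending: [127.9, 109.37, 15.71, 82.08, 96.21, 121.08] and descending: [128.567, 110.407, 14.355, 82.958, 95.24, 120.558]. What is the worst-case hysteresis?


|127.9 - 128.567| = 0.6670
|109.37 - 110.407| = 1.0370
|15.71 - 14.355| = 1.3550
|82.08 - 82.958| = 0.8780
|96.21 - 95.24| = 0.9700
|121.08 - 120.558| = 0.5220
hysteresis = max(diffs) = 1.3550

1.3550


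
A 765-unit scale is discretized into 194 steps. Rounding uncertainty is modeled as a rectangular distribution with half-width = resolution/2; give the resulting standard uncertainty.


resolution = range / divisions
resolution = 765 / 194 = 3.943299
u_res = resolution / (2*sqrt(3))
u_res = 3.943299 / 3.4641016
u_res = 1.1383

1.1383


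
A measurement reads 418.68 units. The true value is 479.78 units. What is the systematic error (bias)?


Systematic error = measured - true
= 418.68 - 479.78
= -61.1000

-61.1000


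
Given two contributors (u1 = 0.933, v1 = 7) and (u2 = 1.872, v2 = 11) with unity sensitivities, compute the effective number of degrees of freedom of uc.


uc = sqrt(u1^2 + u2^2) = sqrt(0.933^2 + 1.872^2) = 2.0916197
v_eff = uc^4 / (u1^4/v1 + u2^4/v2)
= 2.0916197^4 / (0.933^4/7 + 1.872^4/11)
= 19.139513 / 1.2246781
v_eff = 15.6282

15.6282


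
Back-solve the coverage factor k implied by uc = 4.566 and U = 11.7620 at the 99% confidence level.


k = U / uc
k = 11.7620 / 4.566
k = 2.576

2.576


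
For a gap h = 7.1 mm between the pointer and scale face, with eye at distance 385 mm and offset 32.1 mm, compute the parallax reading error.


error = h * offset / d
= 7.1 * 32.1 / 385
= 0.5920

0.5920


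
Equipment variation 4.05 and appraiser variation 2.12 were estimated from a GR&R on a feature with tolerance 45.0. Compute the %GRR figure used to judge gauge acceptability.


GRR = sqrt(EV^2 + AV^2) = sqrt(4.05^2 + 2.12^2) = 4.5713127
%GRR = GRR / tol * 100 = 4.5713127 / 45.0 * 100
%GRR = 10.1585

10.1585


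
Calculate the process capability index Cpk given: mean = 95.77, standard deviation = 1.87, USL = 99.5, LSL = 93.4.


Cpu = (USL - mean) / (3*sigma) = (99.5 - 95.77) / (3*1.87) = 0.6649
Cpl = (mean - LSL) / (3*sigma) = (95.77 - 93.4) / (3*1.87) = 0.4225
Cpk = min(Cpu, Cpl) = 0.4225

0.4225


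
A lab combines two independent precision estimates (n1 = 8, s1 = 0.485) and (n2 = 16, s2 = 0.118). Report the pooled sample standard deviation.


s_p = sqrt(((n1-1)*s1^2 + (n2-1)*s2^2) / (n1+n2-2))
numerator = (8-1)*0.485^2 + (16-1)*0.118^2 = 1.646575 + 0.20886 = 1.855435
denominator = 8 + 16 - 2 = 22
s_p^2 = 1.855435 / 22 = 0.084337955
s_p = sqrt(0.084337955) = 0.2904

0.2904


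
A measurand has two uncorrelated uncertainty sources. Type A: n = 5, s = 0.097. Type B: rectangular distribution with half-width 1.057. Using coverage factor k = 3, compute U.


u_A = s / sqrt(n) = 0.097 / sqrt(5) = 0.043379719
u_B = half_width / sqrt(3) = 1.057 / sqrt(3) = 0.61025923
uc = sqrt(u_A^2 + u_B^2) = sqrt(0.043379719^2 + 0.61025923^2) = 0.61179909
U = k * uc = 3 * 0.61179909
U = 1.8354

1.8354


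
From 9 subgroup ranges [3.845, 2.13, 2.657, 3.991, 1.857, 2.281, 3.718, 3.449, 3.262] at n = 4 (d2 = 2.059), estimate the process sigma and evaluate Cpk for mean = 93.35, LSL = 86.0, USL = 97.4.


R_bar = (3.845 + 2.13 + 2.657 + 3.991 + 1.857 + 2.281 + 3.718 + 3.449 + 3.262) / 9 = 3.0211111
sigma = R_bar / d2 = 3.0211111 / 2.059 = 1.4672711
Cp = (USL - LSL)/(6*sigma) = (97.4 - 86.0)/(6*1.4672711) = 1.2949
Cpu = (97.4 - 93.35)/(3*1.4672711) = 0.9201
Cpl = (93.35 - 86.0)/(3*1.4672711) = 1.6698
Cpk = min(Cpu, Cpl) = 0.9201

0.9201


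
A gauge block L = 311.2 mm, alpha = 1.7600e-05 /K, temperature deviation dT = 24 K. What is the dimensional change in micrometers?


dL = L * alpha * dT
= 311.2 * 1.7600e-05 * 24
= 0.1314509 mm
dL_um = 0.1314509 * 1000 = 131.4509 um

131.4509


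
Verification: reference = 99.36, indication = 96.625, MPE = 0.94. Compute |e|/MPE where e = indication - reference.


e = indication - reference = 96.625 - 99.36 = -2.7350
|e| = 2.7350
ratio = |e| / MPE = 2.7350 / 0.94
ratio = 2.9096

2.9096


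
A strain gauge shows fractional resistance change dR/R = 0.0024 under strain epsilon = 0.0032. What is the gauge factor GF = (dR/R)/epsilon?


GF = (dR/R) / epsilon
= 0.0024 / 0.0032
= 0.7500

0.7500


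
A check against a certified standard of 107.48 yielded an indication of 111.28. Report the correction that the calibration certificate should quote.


Correction = standard - reading
= 107.48 - 111.28
= -3.8000

-3.8000


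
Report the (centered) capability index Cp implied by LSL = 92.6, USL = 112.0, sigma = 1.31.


Cp = (USL - LSL) / (6 * sigma)
= (112.0 - 92.6) / (6 * 1.31)
= 19.4000 / 7.8600
= 2.4682

2.4682


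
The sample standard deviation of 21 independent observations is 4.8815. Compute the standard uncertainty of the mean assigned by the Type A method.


u_A = s / sqrt(n)
u_A = 4.8815 / sqrt(21)
u_A = 4.8815 / 4.5825757
u_A = 1.0652

1.0652


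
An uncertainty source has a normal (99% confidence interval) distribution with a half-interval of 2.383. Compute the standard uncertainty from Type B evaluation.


u_B = half_width / 2.576
u_B = 2.383 / 2.576
u_B = 0.9251

0.9251


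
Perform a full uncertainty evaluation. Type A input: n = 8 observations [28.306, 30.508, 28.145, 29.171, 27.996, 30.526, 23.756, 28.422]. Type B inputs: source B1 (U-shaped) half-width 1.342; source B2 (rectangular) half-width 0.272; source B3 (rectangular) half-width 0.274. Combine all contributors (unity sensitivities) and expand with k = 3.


mean = (28.306 + 30.508 + 28.145 + 29.171 + 27.996 + 30.526 + 23.756 + 28.422) / 8 = 28.35375
s = sqrt(sum((x - mean)^2)/(n-1)) = 2.1161004
u_A = s / sqrt(n) = 2.1161004 / sqrt(8) = 0.74815447
u_B1 = 1.342 / sqrt(2) = 0.9489373
u_B2 = 0.272 / sqrt(3) = 0.15703927
u_B3 = 0.274 / sqrt(3) = 0.15819397
uc = sqrt(0.74815447^2 + 0.9489373^2 + 0.15703927^2 + 0.15819397^2) = 1.2287814
U = k * uc = 3 * 1.2287814
U = 3.6863

3.6863


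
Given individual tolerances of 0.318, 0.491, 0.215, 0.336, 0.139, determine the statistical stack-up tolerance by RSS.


RSS = sqrt(0.318^2 + 0.491^2 + 0.215^2 + 0.336^2 + 0.139^2)
= sqrt(0.520647)
= 0.7216

0.7216


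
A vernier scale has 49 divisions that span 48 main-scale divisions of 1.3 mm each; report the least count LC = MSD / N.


LC = MSD / n_div
= 1.3 / 49
= 0.0265

0.0265


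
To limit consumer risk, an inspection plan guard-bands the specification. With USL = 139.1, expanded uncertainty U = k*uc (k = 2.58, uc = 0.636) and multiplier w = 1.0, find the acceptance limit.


U = k * uc = 2.58 * 0.636 = 1.64088
guard band g = w * U = 1.0 * 1.64088 = 1.64088
AL = USL - g = 139.1 - 1.64088
AL = 137.4591

137.4591


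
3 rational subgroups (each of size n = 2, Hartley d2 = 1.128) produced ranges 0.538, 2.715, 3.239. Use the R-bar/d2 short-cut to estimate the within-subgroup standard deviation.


R_bar = (0.538 + 2.715 + 3.239) / 3
R_bar = 6.492 / 3 = 2.164
sigma_hat = R_bar / d2 = 2.164 / 1.128 = 1.9184

1.9184


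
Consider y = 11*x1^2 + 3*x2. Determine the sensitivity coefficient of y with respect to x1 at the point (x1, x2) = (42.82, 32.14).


y = 11*x1^2 + 3*x2
dy/dx1 = 2*11*x1
Evaluate at x1 = 42.82: c1 = 22 * 42.82
c1 = 942.0400

942.0400


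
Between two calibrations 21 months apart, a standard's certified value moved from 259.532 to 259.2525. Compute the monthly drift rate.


rate = (v2 - v1) / months
= (259.2525 - 259.532) / 21
= -0.2795 / 21
= -0.0133

-0.0133


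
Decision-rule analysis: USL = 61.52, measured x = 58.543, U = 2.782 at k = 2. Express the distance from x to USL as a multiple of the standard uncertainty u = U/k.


u = U / k = 2.782 / 2 = 1.391
margin = |USL - x| = |61.52 - 58.543| = 2.977
z = margin / u = 2.977 / 1.391
z = 2.1402

2.1402


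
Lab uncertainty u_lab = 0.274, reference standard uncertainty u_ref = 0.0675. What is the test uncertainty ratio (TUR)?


TUR = u_lab / u_ref
= 0.274 / 0.0675
= 4.0593

4.0593


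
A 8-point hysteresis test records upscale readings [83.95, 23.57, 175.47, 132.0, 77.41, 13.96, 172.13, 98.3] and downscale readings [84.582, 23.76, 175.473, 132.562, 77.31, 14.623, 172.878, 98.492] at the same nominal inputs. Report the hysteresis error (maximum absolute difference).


|83.95 - 84.582| = 0.6320
|23.57 - 23.76| = 0.1900
|175.47 - 175.473| = 0.0030
|132.0 - 132.562| = 0.5620
|77.41 - 77.31| = 0.1000
|13.96 - 14.623| = 0.6630
|172.13 - 172.878| = 0.7480
|98.3 - 98.492| = 0.1920
hysteresis = max(diffs) = 0.7480

0.7480


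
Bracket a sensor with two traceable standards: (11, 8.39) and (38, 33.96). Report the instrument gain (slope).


slope = (y2 - y1) / (x2 - x1)
= (33.96 - 8.39) / (38 - 11)
= 25.5700 / 27
= 0.9470

0.9470


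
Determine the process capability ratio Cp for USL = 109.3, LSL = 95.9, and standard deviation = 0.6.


Cp = (USL - LSL) / (6 * sigma)
= (109.3 - 95.9) / (6 * 0.6)
= 13.4000 / 3.6000
= 3.7222

3.7222


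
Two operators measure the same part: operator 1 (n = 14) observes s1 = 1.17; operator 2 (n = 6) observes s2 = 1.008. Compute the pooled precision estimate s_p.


s_p = sqrt(((n1-1)*s1^2 + (n2-1)*s2^2) / (n1+n2-2))
numerator = (14-1)*1.17^2 + (6-1)*1.008^2 = 17.7957 + 5.08032 = 22.87602
denominator = 14 + 6 - 2 = 18
s_p^2 = 22.87602 / 18 = 1.27089
s_p = sqrt(1.27089) = 1.1273

1.1273


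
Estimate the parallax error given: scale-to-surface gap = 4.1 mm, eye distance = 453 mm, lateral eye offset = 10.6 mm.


error = h * offset / d
= 4.1 * 10.6 / 453
= 0.0959

0.0959


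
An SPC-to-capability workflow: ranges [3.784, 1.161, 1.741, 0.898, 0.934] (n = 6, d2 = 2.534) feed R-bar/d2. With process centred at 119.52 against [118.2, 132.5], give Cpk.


R_bar = (3.784 + 1.161 + 1.741 + 0.898 + 0.934) / 5 = 1.7036
sigma = R_bar / d2 = 1.7036 / 2.534 = 0.67229676
Cp = (USL - LSL)/(6*sigma) = (132.5 - 118.2)/(6*0.67229676) = 3.5451
Cpu = (132.5 - 119.52)/(3*0.67229676) = 6.4357
Cpl = (119.52 - 118.2)/(3*0.67229676) = 0.6545
Cpk = min(Cpu, Cpl) = 0.6545

0.6545


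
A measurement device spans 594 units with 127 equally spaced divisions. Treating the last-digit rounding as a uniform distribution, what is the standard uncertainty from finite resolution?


resolution = range / divisions
resolution = 594 / 127 = 4.6771654
u_res = resolution / (2*sqrt(3))
u_res = 4.6771654 / 3.4641016
u_res = 1.3502

1.3502


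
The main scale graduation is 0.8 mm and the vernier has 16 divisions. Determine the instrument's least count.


LC = MSD / n_div
= 0.8 / 16
= 0.0500

0.0500


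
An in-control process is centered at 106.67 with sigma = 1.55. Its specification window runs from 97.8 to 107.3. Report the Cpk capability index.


Cpu = (USL - mean) / (3*sigma) = (107.3 - 106.67) / (3*1.55) = 0.1355
Cpl = (mean - LSL) / (3*sigma) = (106.67 - 97.8) / (3*1.55) = 1.9075
Cpk = min(Cpu, Cpl) = 0.1355

0.1355


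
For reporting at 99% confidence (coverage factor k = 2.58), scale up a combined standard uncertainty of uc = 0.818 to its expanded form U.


U = k * uc
U = 2.58 * 0.818
U = 2.1104

2.1104


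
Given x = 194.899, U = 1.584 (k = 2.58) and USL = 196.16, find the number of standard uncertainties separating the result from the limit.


u = U / k = 1.584 / 2.58 = 0.61395349
margin = |USL - x| = |196.16 - 194.899| = 1.261
z = margin / u = 1.261 / 0.61395349
z = 2.0539

2.0539


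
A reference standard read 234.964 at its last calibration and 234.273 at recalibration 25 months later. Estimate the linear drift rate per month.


rate = (v2 - v1) / months
= (234.273 - 234.964) / 25
= -0.6910 / 25
= -0.0276

-0.0276


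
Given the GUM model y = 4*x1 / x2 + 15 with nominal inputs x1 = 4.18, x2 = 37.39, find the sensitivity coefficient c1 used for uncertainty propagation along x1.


y = 4*x1 / x2 + 15
dy/dx1 = 4/x2
Evaluate at x2 = 37.39: c1 = 4 / 37.39
c1 = 0.1070

0.1070


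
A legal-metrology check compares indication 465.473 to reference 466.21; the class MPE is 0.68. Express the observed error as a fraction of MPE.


e = indication - reference = 465.473 - 466.21 = -0.7370
|e| = 0.7370
ratio = |e| / MPE = 0.7370 / 0.68
ratio = 1.0838

1.0838


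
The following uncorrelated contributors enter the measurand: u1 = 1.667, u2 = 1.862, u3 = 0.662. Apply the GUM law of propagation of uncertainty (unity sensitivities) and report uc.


uc = sqrt(1.667^2 + 1.862^2 + 0.662^2)
uc = sqrt(6.684177)
uc = 2.5854

2.5854


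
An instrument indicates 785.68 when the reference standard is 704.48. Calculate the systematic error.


Systematic error = measured - true
= 785.68 - 704.48
= 81.2000

81.2000


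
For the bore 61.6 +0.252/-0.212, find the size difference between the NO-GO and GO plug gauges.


GO = nominal - lower_tol (smallest hole = maximum material condition)
GO = 61.6 - 0.212 = 61.388
NO-GO = nominal + upper_tol (largest hole = least material condition)
NO-GO = 61.6 + 0.252 = 61.852
spread = NO-GO - GO = 61.852 - 61.388 = 0.4640

0.4640


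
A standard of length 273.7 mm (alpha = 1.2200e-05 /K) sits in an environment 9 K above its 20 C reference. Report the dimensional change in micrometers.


dL = L * alpha * dT
= 273.7 * 1.2200e-05 * 9
= 0.0300523 mm
dL_um = 0.0300523 * 1000 = 30.0523 um

30.0523


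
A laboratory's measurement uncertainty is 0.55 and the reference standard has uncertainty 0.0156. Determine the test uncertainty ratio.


TUR = u_lab / u_ref
= 0.55 / 0.0156
= 35.2564

35.2564


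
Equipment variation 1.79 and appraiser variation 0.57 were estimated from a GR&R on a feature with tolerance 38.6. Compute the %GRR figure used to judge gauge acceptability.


GRR = sqrt(EV^2 + AV^2) = sqrt(1.79^2 + 0.57^2) = 1.8785633
%GRR = GRR / tol * 100 = 1.8785633 / 38.6 * 100
%GRR = 4.8667

4.8667


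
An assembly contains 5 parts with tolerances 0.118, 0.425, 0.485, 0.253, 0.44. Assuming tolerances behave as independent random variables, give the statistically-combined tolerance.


RSS = sqrt(0.118^2 + 0.425^2 + 0.485^2 + 0.253^2 + 0.44^2)
= sqrt(0.687383)
= 0.8291

0.8291


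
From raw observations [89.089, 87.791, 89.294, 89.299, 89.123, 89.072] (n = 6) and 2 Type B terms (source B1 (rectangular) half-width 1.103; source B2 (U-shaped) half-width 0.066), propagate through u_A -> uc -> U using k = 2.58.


mean = (89.089 + 87.791 + 89.294 + 89.299 + 89.123 + 89.072) / 6 = 88.94466667
s = sqrt(sum((x - mean)^2)/(n-1)) = 0.57400023
u_A = s / sqrt(n) = 0.57400023 / sqrt(6) = 0.23433461
u_B1 = 1.103 / sqrt(3) = 0.63681735
u_B2 = 0.066 / sqrt(2) = 0.046669048
uc = sqrt(0.23433461^2 + 0.63681735^2 + 0.046669048^2) = 0.68016693
U = k * uc = 2.58 * 0.68016693
U = 1.7548

1.7548


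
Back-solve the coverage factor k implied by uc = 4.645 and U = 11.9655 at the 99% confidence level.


k = U / uc
k = 11.9655 / 4.645
k = 2.576

2.576


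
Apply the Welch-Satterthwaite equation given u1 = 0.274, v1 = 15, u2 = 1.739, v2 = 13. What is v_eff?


uc = sqrt(u1^2 + u2^2) = sqrt(0.274^2 + 1.739^2) = 1.7604536
v_eff = uc^4 / (u1^4/v1 + u2^4/v2)
= 1.7604536^4 / (0.274^4/15 + 1.739^4/13)
= 9.6050213 / 0.70386098
v_eff = 13.6462

13.6462


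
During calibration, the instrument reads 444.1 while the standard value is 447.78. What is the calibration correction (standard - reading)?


Correction = standard - reading
= 447.78 - 444.1
= 3.6800

3.6800


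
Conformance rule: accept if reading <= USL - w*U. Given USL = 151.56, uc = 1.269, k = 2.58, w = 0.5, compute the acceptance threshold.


U = k * uc = 2.58 * 1.269 = 3.27402
guard band g = w * U = 0.5 * 3.27402 = 1.63701
AL = USL - g = 151.56 - 1.63701
AL = 149.9230

149.9230


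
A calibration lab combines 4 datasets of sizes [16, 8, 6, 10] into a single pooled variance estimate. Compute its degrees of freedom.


nu = sum_i (n_i - 1)
nu = ((16 - 1) + (8 - 1) + (6 - 1) + (10 - 1))
nu = 15 + 7 + 5 + 9
nu = 36

36


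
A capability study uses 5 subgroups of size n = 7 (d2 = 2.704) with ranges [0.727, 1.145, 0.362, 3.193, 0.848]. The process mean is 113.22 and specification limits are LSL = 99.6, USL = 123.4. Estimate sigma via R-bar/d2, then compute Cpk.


R_bar = (0.727 + 1.145 + 0.362 + 3.193 + 0.848) / 5 = 1.255
sigma = R_bar / d2 = 1.255 / 2.704 = 0.46412722
Cp = (USL - LSL)/(6*sigma) = (123.4 - 99.6)/(6*0.46412722) = 8.5465
Cpu = (123.4 - 113.22)/(3*0.46412722) = 7.3112
Cpl = (113.22 - 99.6)/(3*0.46412722) = 9.7818
Cpk = min(Cpu, Cpl) = 7.3112

7.3112


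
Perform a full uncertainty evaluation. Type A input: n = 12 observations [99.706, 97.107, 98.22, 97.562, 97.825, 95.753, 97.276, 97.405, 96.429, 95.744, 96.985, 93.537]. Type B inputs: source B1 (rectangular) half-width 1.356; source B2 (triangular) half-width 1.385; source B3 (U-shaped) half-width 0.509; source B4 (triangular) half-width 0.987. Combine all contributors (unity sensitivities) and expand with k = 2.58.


mean = (99.706 + 97.107 + 98.22 + 97.562 + 97.825 + 95.753 + 97.276 + 97.405 + 96.429 + 95.744 + 96.985 + 93.537) / 12 = 96.96241667
s = sqrt(sum((x - mean)^2)/(n-1)) = 1.5223542
u_A = s / sqrt(n) = 1.5223542 / sqrt(12) = 0.4394658
u_B1 = 1.356 / sqrt(3) = 0.78288697
u_B2 = 1.385 / sqrt(6) = 0.56542388
u_B3 = 0.509 / sqrt(2) = 0.35991735
u_B4 = 0.987 / sqrt(6) = 0.40294106
uc = sqrt(0.4394658^2 + 0.78288697^2 + 0.56542388^2 + 0.35991735^2 + 0.40294106^2) = 1.1906504
U = k * uc = 2.58 * 1.1906504
U = 3.0719

3.0719


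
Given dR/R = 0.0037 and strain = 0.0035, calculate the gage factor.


GF = (dR/R) / epsilon
= 0.0037 / 0.0035
= 1.0571

1.0571


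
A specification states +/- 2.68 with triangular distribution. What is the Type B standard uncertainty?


u_B = half_width / sqrt(6)
u_B = 2.68 / 2.4494897
u_B = 1.0941

1.0941


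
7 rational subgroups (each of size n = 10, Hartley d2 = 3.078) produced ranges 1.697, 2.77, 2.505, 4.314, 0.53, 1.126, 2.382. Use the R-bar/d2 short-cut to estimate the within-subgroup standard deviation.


R_bar = (1.697 + 2.77 + 2.505 + 4.314 + 0.53 + 1.126 + 2.382) / 7
R_bar = 15.324 / 7 = 2.1891429
sigma_hat = R_bar / d2 = 2.1891429 / 3.078 = 0.7112

0.7112


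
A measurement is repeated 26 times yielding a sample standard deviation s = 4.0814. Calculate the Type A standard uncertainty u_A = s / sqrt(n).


u_A = s / sqrt(n)
u_A = 4.0814 / sqrt(26)
u_A = 4.0814 / 5.0990195
u_A = 0.8004

0.8004


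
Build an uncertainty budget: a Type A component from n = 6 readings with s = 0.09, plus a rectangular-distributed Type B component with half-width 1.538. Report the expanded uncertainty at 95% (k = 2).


u_A = s / sqrt(n) = 0.09 / sqrt(6) = 0.036742346
u_B = half_width / sqrt(3) = 1.538 / sqrt(3) = 0.88796471
uc = sqrt(u_A^2 + u_B^2) = sqrt(0.036742346^2 + 0.88796471^2) = 0.88872455
U = k * uc = 2 * 0.88872455
U = 1.7774

1.7774


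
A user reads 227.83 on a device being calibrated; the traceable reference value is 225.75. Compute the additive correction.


Correction = standard - reading
= 225.75 - 227.83
= -2.0800

-2.0800


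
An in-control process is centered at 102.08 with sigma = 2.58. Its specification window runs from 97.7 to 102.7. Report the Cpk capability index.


Cpu = (USL - mean) / (3*sigma) = (102.7 - 102.08) / (3*2.58) = 0.0801
Cpl = (mean - LSL) / (3*sigma) = (102.08 - 97.7) / (3*2.58) = 0.5659
Cpk = min(Cpu, Cpl) = 0.0801

0.0801


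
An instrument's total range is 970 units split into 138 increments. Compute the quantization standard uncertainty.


resolution = range / divisions
resolution = 970 / 138 = 7.0289855
u_res = resolution / (2*sqrt(3))
u_res = 7.0289855 / 3.4641016
u_res = 2.0291

2.0291


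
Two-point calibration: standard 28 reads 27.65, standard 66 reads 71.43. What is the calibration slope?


slope = (y2 - y1) / (x2 - x1)
= (71.43 - 27.65) / (66 - 28)
= 43.7800 / 38
= 1.1521

1.1521


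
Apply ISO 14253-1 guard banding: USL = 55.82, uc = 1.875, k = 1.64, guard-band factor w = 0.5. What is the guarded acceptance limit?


U = k * uc = 1.64 * 1.875 = 3.075
guard band g = w * U = 0.5 * 3.075 = 1.5375
AL = USL - g = 55.82 - 1.5375
AL = 54.2825

54.2825
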